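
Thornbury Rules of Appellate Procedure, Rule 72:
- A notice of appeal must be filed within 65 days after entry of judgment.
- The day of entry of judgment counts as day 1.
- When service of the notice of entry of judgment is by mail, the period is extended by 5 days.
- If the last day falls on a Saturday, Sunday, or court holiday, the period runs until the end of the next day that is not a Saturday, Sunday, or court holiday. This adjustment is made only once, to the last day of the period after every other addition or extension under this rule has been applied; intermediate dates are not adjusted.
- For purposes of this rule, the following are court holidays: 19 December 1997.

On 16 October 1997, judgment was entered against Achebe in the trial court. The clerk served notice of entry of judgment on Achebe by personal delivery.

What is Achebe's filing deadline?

December 22, 1997

Counting 16 October 1997 as day 1, day 65 is December 19, 1997.
Service was not by mail, so no mail extension applies.
December 19, 1997 is a listed holiday; December 20, 1997 is Saturday; December 21, 1997 is Sunday. The next qualifying day is December 22, 1997.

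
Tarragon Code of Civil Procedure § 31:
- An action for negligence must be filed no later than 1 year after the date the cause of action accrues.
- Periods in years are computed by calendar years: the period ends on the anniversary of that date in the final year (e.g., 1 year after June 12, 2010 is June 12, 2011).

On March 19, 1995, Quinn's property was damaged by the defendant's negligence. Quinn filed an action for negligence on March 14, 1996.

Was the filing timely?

Yes

1 year after March 19, 1995 is March 19, 1996.
The deadline is March 19, 1996; the filing on March 14, 1996 is on or before that date.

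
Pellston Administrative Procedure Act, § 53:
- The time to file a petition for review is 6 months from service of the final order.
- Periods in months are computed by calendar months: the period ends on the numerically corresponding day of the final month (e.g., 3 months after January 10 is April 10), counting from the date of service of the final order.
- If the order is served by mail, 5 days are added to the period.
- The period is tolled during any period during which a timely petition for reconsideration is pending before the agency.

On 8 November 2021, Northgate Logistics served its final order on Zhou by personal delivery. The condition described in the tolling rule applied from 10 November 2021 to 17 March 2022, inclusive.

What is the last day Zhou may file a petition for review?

September 13, 2022

6 months after 8 November 2021 is May 8, 2022.
Service was not by mail, so no mail extension applies.
From November 10, 2021 through March 17, 2022 inclusive is 128 days; tolling adds 128 days: May 8, 2022 + 128 days = September 13, 2022.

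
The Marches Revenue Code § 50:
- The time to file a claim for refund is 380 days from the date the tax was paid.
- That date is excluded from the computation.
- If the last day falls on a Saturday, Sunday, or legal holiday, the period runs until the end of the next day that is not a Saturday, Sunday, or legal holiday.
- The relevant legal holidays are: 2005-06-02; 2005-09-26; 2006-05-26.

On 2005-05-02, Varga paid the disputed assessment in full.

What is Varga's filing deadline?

May 17, 2006

380 days after 2005-05-02 is May 17, 2006.
May 17, 2006 is a Wednesday and not a legal holiday, so no extension applies.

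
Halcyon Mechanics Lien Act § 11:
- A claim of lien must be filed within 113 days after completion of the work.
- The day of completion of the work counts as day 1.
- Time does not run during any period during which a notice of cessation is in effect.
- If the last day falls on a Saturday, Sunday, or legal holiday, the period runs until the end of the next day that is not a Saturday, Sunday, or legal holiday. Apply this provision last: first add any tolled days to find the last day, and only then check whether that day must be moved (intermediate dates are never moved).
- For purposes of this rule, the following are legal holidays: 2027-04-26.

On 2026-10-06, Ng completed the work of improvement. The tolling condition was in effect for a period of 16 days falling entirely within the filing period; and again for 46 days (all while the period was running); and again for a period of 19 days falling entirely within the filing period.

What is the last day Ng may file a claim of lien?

Counting 2026-10-06 as day 1, day 113 is January 26, 2027.
Tolling adds 16 days: January 26, 2027 + 16 days = February 11, 2027.
Tolling adds 46 days: February 11, 2027 + 46 days = March 29, 2027.
Tolling adds 19 days: March 29, 2027 + 19 days = April 17, 2027.
April 17, 2027 is Saturday; April 18, 2027 is Sunday. The next qualifying day is April 19, 2027.

April 19, 2027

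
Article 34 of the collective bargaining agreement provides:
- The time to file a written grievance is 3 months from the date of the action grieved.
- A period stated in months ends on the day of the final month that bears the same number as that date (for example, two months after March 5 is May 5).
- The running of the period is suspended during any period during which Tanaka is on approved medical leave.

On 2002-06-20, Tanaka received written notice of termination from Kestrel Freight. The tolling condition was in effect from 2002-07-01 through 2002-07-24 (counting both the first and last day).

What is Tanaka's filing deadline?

October 14, 2002

3 months after 2002-06-20 is September 20, 2002.
From July 1, 2002 through July 24, 2002 inclusive is 24 days; tolling adds 24 days: September 20, 2002 + 24 days = October 14, 2002.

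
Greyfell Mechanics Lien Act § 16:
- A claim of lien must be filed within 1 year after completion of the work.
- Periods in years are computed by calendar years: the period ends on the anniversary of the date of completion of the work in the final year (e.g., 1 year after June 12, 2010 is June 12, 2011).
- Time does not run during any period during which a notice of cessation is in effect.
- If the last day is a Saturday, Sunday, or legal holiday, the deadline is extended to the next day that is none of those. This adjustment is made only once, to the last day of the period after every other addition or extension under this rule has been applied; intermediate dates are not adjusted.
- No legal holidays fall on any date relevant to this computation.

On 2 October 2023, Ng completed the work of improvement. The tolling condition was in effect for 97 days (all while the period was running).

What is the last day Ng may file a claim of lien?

1 year after 2 October 2023 is October 2, 2024.
Tolling adds 97 days: October 2, 2024 + 97 days = January 7, 2025.
January 7, 2025 is a Tuesday and not a legal holiday, so no extension applies.

January 7, 2025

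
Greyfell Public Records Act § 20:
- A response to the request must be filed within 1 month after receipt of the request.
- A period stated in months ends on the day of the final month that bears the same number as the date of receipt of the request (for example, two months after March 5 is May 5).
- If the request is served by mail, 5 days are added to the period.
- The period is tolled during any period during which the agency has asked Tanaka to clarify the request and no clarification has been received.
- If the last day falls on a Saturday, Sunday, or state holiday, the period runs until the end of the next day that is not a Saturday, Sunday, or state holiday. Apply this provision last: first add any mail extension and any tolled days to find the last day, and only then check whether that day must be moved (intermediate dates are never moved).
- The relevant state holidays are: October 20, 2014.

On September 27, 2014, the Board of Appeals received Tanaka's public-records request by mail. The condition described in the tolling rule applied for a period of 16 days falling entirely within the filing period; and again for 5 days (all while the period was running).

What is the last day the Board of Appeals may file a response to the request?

1 month after September 27, 2014 is October 27, 2014.
Service was by mail, adding 5 days: October 27, 2014 + 5 days = November 1, 2014.
Tolling adds 16 days: November 1, 2014 + 16 days = November 17, 2014.
Tolling adds 5 days: November 17, 2014 + 5 days = November 22, 2014.
November 22, 2014 is Saturday; November 23, 2014 is Sunday. The next qualifying day is November 24, 2014.

November 24, 2014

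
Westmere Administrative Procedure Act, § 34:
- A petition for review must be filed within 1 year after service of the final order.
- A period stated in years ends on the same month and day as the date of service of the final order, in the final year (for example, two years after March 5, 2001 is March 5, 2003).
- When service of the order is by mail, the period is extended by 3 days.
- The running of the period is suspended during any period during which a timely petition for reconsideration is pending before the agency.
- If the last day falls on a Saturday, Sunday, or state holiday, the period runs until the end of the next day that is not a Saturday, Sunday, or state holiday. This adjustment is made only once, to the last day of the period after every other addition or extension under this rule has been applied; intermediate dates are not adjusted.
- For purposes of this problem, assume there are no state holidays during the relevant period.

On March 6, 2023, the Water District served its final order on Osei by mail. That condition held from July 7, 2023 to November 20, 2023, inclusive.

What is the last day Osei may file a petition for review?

July 24, 2024

1 year after March 6, 2023 is March 6, 2024.
Service was by mail, adding 3 days: March 6, 2024 + 3 days = March 9, 2024.
From July 7, 2023 through November 20, 2023 inclusive is 137 days; tolling adds 137 days: March 9, 2024 + 137 days = July 24, 2024.
July 24, 2024 is a Wednesday and not a state holiday, so no extension applies.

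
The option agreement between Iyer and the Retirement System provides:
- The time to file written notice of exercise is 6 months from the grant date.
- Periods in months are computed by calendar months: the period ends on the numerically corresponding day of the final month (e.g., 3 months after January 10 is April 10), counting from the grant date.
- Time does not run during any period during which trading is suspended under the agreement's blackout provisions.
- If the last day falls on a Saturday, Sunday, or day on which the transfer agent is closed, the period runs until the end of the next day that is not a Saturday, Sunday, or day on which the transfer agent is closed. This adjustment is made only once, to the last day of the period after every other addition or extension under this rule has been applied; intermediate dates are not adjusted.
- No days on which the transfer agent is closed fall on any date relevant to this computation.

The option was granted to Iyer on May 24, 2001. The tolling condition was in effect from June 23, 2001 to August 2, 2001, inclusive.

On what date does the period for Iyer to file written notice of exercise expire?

6 months after May 24, 2001 is November 24, 2001.
From June 23, 2001 through August 2, 2001 inclusive is 41 days; tolling adds 41 days: November 24, 2001 + 41 days = January 4, 2002.
January 4, 2002 is a Friday and not a day on which the transfer agent is closed, so no extension applies.

January 4, 2002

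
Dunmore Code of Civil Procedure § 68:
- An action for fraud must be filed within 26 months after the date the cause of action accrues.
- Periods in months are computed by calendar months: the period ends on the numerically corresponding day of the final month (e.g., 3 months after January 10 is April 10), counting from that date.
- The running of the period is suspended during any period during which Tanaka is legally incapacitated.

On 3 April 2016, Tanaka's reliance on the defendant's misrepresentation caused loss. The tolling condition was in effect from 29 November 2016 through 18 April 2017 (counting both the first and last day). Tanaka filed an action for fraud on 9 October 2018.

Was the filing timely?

Yes

26 months after 3 April 2016 is June 3, 2018.
From November 29, 2016 through April 18, 2017 inclusive is 141 days; tolling adds 141 days: June 3, 2018 + 141 days = October 22, 2018.
The deadline is October 22, 2018; the filing on October 9, 2018 is on or before that date.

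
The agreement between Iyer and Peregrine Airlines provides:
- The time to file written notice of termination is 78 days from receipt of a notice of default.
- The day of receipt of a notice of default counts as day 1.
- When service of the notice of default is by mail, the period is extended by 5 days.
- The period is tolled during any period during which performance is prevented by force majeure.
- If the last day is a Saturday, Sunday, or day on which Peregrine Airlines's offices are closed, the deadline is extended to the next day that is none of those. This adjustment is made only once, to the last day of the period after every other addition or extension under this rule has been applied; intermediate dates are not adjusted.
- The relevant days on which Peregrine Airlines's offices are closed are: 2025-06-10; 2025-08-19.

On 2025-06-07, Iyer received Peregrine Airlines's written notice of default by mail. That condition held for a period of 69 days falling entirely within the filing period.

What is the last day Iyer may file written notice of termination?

November 5, 2025

Counting 2025-06-07 as day 1, day 78 is August 23, 2025.
Service was by mail, adding 5 days: August 23, 2025 + 5 days = August 28, 2025.
Tolling adds 69 days: August 28, 2025 + 69 days = November 5, 2025.
November 5, 2025 is a Wednesday and not a day on which Peregrine Airlines's offices are closed, so no extension applies.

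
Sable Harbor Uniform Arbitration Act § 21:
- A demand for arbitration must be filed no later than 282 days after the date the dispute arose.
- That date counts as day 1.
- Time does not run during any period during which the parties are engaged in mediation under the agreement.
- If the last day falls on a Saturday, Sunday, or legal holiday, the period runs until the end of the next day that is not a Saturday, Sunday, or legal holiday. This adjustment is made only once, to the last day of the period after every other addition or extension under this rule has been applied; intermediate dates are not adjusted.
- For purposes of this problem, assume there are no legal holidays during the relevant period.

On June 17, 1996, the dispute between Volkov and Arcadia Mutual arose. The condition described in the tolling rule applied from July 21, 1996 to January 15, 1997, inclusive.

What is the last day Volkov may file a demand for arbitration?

September 22, 1997

Counting June 17, 1996 as day 1, day 282 is March 25, 1997.
From July 21, 1996 through January 15, 1997 inclusive is 179 days; tolling adds 179 days: March 25, 1997 + 179 days = September 20, 1997.
September 20, 1997 is Saturday; September 21, 1997 is Sunday. The next qualifying day is September 22, 1997.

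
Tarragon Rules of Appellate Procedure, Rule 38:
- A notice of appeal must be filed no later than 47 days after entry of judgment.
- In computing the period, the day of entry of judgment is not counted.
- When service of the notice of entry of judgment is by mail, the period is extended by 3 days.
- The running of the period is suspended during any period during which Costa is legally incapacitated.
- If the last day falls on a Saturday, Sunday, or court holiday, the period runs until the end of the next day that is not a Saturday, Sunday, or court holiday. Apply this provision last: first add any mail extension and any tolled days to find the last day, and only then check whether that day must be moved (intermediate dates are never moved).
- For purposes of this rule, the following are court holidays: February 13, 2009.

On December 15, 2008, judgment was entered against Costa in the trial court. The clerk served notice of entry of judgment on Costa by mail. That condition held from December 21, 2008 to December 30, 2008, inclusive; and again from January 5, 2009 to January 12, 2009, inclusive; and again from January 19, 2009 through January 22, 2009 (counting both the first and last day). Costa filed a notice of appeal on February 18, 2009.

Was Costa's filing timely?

Yes

47 days after December 15, 2008 is January 31, 2009.
Service was by mail, adding 3 days: January 31, 2009 + 3 days = February 3, 2009.
From December 21, 2008 through December 30, 2008 inclusive is 10 days; tolling adds 10 days: February 3, 2009 + 10 days = February 13, 2009.
From January 5, 2009 through January 12, 2009 inclusive is 8 days; tolling adds 8 days: February 13, 2009 + 8 days = February 21, 2009.
From January 19, 2009 through January 22, 2009 inclusive is 4 days; tolling adds 4 days: February 21, 2009 + 4 days = February 25, 2009.
February 25, 2009 is a Wednesday and not a court holiday, so no extension applies.
The deadline is February 25, 2009; the filing on February 18, 2009 is on or before that date.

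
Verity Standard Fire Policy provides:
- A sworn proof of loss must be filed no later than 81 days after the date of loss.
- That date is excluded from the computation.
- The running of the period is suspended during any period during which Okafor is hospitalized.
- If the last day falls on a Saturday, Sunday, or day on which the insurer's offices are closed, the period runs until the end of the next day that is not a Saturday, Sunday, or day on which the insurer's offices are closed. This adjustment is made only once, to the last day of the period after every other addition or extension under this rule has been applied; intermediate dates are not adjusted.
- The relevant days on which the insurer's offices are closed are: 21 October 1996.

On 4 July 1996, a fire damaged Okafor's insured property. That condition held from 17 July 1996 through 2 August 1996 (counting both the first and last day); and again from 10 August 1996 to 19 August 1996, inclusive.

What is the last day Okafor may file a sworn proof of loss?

October 22, 1996

81 days after 4 July 1996 is September 23, 1996.
From July 17, 1996 through August 2, 1996 inclusive is 17 days; tolling adds 17 days: September 23, 1996 + 17 days = October 10, 1996.
From August 10, 1996 through August 19, 1996 inclusive is 10 days; tolling adds 10 days: October 10, 1996 + 10 days = October 20, 1996.
October 20, 1996 is Sunday; October 21, 1996 is a listed holiday. The next qualifying day is October 22, 1996.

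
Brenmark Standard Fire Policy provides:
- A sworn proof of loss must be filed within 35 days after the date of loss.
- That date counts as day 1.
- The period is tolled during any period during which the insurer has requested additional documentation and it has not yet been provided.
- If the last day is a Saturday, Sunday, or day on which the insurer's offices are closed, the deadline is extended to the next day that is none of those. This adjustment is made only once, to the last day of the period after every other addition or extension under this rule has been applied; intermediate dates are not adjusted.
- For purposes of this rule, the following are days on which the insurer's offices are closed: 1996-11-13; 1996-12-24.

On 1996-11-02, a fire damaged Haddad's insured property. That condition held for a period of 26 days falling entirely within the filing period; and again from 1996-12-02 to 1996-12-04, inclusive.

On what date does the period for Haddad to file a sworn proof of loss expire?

Counting 1996-11-02 as day 1, day 35 is December 6, 1996.
Tolling adds 26 days: December 6, 1996 + 26 days = January 1, 1997.
From December 2, 1996 through December 4, 1996 inclusive is 3 days; tolling adds 3 days: January 1, 1997 + 3 days = January 4, 1997.
January 4, 1997 is Saturday; January 5, 1997 is Sunday. The next qualifying day is January 6, 1997.

January 6, 1997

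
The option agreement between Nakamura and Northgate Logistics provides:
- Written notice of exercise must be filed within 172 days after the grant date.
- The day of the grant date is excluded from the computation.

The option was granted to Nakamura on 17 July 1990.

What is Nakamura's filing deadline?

January 5, 1991

172 days after 17 July 1990 is January 5, 1991.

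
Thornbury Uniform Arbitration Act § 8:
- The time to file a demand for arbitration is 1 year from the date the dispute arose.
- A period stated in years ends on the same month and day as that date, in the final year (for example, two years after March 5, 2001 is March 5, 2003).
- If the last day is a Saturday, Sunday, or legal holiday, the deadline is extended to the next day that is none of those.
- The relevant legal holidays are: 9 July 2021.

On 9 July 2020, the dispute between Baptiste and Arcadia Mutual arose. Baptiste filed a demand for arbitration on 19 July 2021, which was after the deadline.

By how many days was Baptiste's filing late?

7 days

1 year after 9 July 2020 is July 9, 2021.
July 9, 2021 is a listed holiday; July 10, 2021 is Saturday; July 11, 2021 is Sunday. The next qualifying day is July 12, 2021.
The deadline is July 12, 2021; from July 12, 2021 to July 19, 2021 is 7 days.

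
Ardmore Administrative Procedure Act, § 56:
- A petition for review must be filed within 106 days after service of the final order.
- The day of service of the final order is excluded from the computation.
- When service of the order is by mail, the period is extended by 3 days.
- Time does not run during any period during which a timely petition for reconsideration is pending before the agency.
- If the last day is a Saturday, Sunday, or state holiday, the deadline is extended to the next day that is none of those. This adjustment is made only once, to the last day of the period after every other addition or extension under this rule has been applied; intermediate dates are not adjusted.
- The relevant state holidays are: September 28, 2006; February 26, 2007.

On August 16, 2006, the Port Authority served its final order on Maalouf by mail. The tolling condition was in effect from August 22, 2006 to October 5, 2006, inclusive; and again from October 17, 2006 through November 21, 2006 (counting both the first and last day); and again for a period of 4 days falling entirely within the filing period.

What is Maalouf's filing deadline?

106 days after August 16, 2006 is November 30, 2006.
Service was by mail, adding 3 days: November 30, 2006 + 3 days = December 3, 2006.
From August 22, 2006 through October 5, 2006 inclusive is 45 days; tolling adds 45 days: December 3, 2006 + 45 days = January 17, 2007.
From October 17, 2006 through November 21, 2006 inclusive is 36 days; tolling adds 36 days: January 17, 2007 + 36 days = February 22, 2007.
Tolling adds 4 days: February 22, 2007 + 4 days = February 26, 2007.
February 26, 2007 is a listed holiday. The next qualifying day is February 27, 2007.

February 27, 2007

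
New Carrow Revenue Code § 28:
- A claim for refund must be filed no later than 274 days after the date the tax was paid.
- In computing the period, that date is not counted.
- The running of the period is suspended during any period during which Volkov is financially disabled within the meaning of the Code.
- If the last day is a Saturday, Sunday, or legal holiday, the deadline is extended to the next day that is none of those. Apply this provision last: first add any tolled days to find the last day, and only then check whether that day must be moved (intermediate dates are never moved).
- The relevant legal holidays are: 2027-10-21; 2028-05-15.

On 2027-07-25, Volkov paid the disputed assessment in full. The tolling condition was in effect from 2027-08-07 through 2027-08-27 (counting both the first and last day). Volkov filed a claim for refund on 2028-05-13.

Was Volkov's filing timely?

Yes

274 days after 2027-07-25 is April 24, 2028.
From August 7, 2027 through August 27, 2027 inclusive is 21 days; tolling adds 21 days: April 24, 2028 + 21 days = May 15, 2028.
May 15, 2028 is a listed holiday. The next qualifying day is May 16, 2028.
The deadline is May 16, 2028; the filing on May 13, 2028 is on or before that date.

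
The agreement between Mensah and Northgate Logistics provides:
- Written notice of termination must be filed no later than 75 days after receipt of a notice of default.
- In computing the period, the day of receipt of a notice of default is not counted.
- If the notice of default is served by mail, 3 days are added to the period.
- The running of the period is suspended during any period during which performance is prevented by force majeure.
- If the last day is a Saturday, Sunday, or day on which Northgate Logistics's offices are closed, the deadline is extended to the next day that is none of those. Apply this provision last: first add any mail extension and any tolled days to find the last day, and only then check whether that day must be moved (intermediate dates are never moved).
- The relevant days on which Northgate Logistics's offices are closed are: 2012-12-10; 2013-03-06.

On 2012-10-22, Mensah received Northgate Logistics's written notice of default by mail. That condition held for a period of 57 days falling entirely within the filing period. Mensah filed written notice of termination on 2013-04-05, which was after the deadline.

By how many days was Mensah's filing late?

75 days after 2012-10-22 is January 5, 2013.
Service was by mail, adding 3 days: January 5, 2013 + 3 days = January 8, 2013.
Tolling adds 57 days: January 8, 2013 + 57 days = March 6, 2013.
March 6, 2013 is a listed holiday. The next qualifying day is March 7, 2013.
The deadline is March 7, 2013; from March 7, 2013 to April 5, 2013 is 29 days.

29 days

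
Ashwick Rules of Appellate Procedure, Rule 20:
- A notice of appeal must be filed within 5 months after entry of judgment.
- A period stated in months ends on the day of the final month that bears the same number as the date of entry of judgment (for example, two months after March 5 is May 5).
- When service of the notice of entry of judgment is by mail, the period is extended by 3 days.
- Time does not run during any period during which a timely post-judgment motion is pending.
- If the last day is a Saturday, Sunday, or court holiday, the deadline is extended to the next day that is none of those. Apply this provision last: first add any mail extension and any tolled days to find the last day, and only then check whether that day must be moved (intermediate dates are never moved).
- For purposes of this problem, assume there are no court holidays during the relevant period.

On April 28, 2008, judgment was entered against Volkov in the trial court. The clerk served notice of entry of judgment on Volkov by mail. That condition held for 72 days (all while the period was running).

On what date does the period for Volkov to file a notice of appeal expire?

December 12, 2008

5 months after April 28, 2008 is September 28, 2008.
Service was by mail, adding 3 days: September 28, 2008 + 3 days = October 1, 2008.
Tolling adds 72 days: October 1, 2008 + 72 days = December 12, 2008.
December 12, 2008 is a Friday and not a court holiday, so no extension applies.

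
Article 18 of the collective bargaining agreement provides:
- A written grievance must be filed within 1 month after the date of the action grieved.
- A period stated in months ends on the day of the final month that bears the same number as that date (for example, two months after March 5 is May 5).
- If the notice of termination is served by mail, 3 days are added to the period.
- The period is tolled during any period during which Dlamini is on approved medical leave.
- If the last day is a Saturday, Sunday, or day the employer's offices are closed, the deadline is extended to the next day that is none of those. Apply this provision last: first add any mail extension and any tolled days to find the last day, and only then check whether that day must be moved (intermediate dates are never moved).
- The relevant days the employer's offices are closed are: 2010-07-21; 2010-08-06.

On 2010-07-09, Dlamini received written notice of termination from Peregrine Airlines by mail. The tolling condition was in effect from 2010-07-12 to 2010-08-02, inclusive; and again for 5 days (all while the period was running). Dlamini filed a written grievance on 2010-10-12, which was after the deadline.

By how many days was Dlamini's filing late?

34 days

1 month after 2010-07-09 is August 9, 2010.
Service was by mail, adding 3 days: August 9, 2010 + 3 days = August 12, 2010.
From July 12, 2010 through August 2, 2010 inclusive is 22 days; tolling adds 22 days: August 12, 2010 + 22 days = September 3, 2010.
Tolling adds 5 days: September 3, 2010 + 5 days = September 8, 2010.
September 8, 2010 is a Wednesday and not a day the employer's offices are closed, so no extension applies.
The deadline is September 8, 2010; from September 8, 2010 to October 12, 2010 is 34 days.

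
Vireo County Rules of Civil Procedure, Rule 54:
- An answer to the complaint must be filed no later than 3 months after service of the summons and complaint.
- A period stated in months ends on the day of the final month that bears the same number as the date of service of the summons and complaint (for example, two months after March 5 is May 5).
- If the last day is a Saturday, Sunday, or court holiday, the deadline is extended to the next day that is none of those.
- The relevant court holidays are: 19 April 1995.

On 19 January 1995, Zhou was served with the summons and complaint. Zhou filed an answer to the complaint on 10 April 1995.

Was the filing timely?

3 months after 19 January 1995 is April 19, 1995.
April 19, 1995 is a listed holiday. The next qualifying day is April 20, 1995.
The deadline is April 20, 1995; the filing on April 10, 1995 is on or before that date.

Yes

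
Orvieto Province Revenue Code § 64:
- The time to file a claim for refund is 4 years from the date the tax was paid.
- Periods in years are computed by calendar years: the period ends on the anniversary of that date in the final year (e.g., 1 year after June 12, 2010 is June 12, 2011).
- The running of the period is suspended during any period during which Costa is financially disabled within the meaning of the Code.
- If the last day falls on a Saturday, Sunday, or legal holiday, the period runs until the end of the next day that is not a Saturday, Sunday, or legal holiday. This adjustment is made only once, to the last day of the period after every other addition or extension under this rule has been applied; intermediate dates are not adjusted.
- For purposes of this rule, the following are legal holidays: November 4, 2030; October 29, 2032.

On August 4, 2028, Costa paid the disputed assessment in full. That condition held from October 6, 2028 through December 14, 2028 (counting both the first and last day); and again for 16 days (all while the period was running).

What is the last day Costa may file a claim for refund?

4 years after August 4, 2028 is August 4, 2032.
From October 6, 2028 through December 14, 2028 inclusive is 70 days; tolling adds 70 days: August 4, 2032 + 70 days = October 13, 2032.
Tolling adds 16 days: October 13, 2032 + 16 days = October 29, 2032.
October 29, 2032 is a listed holiday; October 30, 2032 is Saturday; October 31, 2032 is Sunday. The next qualifying day is November 1, 2032.

November 1, 2032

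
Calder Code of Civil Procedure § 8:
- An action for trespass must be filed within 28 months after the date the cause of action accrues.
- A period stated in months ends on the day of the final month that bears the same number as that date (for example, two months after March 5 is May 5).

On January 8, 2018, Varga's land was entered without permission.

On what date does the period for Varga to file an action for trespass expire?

28 months after January 8, 2018 is May 8, 2020.

May 8, 2020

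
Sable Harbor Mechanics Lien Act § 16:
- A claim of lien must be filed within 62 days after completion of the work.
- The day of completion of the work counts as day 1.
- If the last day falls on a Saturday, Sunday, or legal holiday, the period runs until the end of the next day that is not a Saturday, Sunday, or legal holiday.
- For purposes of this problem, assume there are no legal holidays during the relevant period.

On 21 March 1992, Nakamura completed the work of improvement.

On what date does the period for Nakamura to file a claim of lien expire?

Counting 21 March 1992 as day 1, day 62 is May 21, 1992.
May 21, 1992 is a Thursday and not a legal holiday, so no extension applies.

May 21, 1992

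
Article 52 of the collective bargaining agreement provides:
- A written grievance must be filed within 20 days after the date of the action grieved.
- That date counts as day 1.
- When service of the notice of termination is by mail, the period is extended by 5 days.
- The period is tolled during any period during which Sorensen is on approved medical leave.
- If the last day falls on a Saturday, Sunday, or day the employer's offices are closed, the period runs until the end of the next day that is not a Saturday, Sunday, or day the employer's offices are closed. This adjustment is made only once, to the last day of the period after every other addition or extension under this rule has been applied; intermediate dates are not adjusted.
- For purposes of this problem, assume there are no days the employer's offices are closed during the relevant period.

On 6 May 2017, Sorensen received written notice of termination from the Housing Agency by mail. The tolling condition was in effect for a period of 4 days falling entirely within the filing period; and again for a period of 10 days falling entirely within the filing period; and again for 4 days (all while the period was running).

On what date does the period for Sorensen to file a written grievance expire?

June 19, 2017

Counting 6 May 2017 as day 1, day 20 is May 25, 2017.
Service was by mail, adding 5 days: May 25, 2017 + 5 days = May 30, 2017.
Tolling adds 4 days: May 30, 2017 + 4 days = June 3, 2017.
Tolling adds 10 days: June 3, 2017 + 10 days = June 13, 2017.
Tolling adds 4 days: June 13, 2017 + 4 days = June 17, 2017.
June 17, 2017 is Saturday; June 18, 2017 is Sunday. The next qualifying day is June 19, 2017.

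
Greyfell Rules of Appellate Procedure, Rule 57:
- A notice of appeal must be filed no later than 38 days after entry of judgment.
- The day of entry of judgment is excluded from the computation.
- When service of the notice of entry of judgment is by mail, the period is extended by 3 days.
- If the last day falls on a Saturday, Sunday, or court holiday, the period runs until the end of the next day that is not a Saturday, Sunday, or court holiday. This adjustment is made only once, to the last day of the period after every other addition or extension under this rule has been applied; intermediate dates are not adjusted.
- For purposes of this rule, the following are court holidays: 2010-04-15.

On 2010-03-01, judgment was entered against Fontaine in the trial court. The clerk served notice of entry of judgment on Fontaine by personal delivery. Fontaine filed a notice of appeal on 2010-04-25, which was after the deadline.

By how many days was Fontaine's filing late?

38 days after 2010-03-01 is April 8, 2010.
Service was not by mail, so no mail extension applies.
April 8, 2010 is a Thursday and not a court holiday, so no extension applies.
The deadline is April 8, 2010; from April 8, 2010 to April 25, 2010 is 17 days.

17 days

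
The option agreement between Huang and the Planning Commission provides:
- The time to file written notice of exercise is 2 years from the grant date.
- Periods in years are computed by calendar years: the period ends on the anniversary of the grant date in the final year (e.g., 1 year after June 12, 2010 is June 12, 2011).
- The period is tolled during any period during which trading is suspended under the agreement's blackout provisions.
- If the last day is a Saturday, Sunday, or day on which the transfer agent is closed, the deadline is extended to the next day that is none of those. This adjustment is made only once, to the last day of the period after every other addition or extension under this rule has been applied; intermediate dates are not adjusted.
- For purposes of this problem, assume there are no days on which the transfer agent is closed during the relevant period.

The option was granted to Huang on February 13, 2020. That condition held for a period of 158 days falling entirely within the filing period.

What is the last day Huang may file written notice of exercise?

2 years after February 13, 2020 is February 13, 2022.
Tolling adds 158 days: February 13, 2022 + 158 days = July 21, 2022.
July 21, 2022 is a Thursday and not a day on which the transfer agent is closed, so no extension applies.

July 21, 2022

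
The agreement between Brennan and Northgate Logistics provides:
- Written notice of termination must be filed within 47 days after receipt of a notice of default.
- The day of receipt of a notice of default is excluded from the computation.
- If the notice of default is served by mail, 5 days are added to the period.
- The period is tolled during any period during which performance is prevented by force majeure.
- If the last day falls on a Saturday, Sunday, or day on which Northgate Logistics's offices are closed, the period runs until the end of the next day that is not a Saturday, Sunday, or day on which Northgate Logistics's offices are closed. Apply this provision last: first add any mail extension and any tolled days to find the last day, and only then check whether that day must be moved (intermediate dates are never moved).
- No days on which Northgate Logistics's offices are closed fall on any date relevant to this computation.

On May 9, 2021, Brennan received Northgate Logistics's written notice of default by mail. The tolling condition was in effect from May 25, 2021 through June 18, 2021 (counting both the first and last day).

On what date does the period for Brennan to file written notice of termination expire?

July 26, 2021

47 days after May 9, 2021 is June 25, 2021.
Service was by mail, adding 5 days: June 25, 2021 + 5 days = June 30, 2021.
From May 25, 2021 through June 18, 2021 inclusive is 25 days; tolling adds 25 days: June 30, 2021 + 25 days = July 25, 2021.
July 25, 2021 is Sunday. The next qualifying day is July 26, 2021.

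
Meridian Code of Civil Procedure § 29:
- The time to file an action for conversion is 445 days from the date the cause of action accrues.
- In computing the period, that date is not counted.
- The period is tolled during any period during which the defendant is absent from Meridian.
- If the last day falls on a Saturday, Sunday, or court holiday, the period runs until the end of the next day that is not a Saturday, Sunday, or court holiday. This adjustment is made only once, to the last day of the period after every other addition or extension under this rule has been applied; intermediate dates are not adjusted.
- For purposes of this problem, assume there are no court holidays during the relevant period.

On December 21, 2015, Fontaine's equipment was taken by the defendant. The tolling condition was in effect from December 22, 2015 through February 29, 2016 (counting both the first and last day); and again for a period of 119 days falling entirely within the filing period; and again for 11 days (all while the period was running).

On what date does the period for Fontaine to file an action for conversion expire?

September 26, 2017

445 days after December 21, 2015 is March 10, 2017.
From December 22, 2015 through February 29, 2016 inclusive is 70 days; tolling adds 70 days: March 10, 2017 + 70 days = May 19, 2017.
Tolling adds 119 days: May 19, 2017 + 119 days = September 15, 2017.
Tolling adds 11 days: September 15, 2017 + 11 days = September 26, 2017.
September 26, 2017 is a Tuesday and not a court holiday, so no extension applies.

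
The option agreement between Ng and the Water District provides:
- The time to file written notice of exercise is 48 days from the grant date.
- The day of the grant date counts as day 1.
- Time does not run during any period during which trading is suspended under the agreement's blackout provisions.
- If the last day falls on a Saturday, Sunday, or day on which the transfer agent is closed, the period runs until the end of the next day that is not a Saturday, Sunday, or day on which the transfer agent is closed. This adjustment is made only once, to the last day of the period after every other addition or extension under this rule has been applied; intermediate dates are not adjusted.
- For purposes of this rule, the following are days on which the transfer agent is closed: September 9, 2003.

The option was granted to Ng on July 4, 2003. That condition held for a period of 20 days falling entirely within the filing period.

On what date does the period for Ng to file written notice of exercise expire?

Counting July 4, 2003 as day 1, day 48 is August 20, 2003.
Tolling adds 20 days: August 20, 2003 + 20 days = September 9, 2003.
September 9, 2003 is a listed holiday. The next qualifying day is September 10, 2003.

September 10, 2003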